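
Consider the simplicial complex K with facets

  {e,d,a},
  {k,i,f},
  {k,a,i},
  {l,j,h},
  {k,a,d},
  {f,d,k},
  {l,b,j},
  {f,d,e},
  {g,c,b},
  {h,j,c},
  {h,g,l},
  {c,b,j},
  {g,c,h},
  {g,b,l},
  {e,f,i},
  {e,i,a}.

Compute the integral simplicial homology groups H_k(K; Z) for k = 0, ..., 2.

Fix the vertex order a < b < c < d < e < f < g < h < i < j < k < l and write every simplex with vertices in increasing order. Then dim K = 2 and the simplices of K are:

  0-simplices (12): a, b, c, d, e, f, g, h, i, j, k, l
  1-simplices (24): ad, ae, ai, ak, bc, bg, bj, bl, cg, ch, cj, de, df, dk, ef, ei, fi, fk, gh, gl, hj, hl, ik, jl
  2-simplices (16): ade, adk, aei, aik, bcg, bcj, bgl, bjl, cgh, chj, def, dfk, efi, fik, ghl, hjl

so the chain groups are C_0 ≅ Z^12, C_1 ≅ Z^24, C_2 ≅ Z^16.

∂_1: C_1 → C_0 maps an edge to its endpoints' difference, ∂[p,q] = q − p. For instance
  ∂ae = e − a.
This gives a 12×24 integer matrix of rank 10; reducing to Smith normal form yields diagonal entries (1,1,1,1,1,1,1,1,1,1).

The boundary map ∂_2: C_2 → C_1 acts by ∂[p,q,r] = [q,r] − [p,r] + [p,q]. For instance
  ∂bgl = gl − bl + bg,
  ∂ghl = hl − gl + gh.
The 24×16 boundary matrix has rank 14 and Smith normal form diag(1,1,1,1,1,1,1,1,1,1,1,1,1,1).

Computing H_k = (kernel of ∂_k) / (image of ∂_{k+1}):

  H_0: rank C_0 − rank ∂_1 = 12 − 10 = 2, and the invariant factors of ∂_1 are all 1, so H_0 ≅ Z^2.
  H_1: rank ker ∂_1 − rank ∂_2 = (24 − 10) − 14 = 0, and the invariant factors of ∂_2 are all 1, so H_1 ≅ 0.
  H_2: rank ker ∂_2 − rank ∂_3 = (16 − 14) − 0 = 2, and there is no ∂_3, so H_2 ≅ Z^2.

(K is a triangulation of the disjoint union of the 2-sphere S^2 and the 2-sphere S^2.)

H_0 = Z^2,  H_1 = 0,  H_2 = Z^2.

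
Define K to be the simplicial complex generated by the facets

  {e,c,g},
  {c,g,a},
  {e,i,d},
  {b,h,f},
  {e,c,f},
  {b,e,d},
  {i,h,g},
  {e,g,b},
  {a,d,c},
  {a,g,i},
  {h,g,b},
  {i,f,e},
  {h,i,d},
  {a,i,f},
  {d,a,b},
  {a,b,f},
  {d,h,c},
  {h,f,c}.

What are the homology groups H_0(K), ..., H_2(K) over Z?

H_0 ≅ Z,  H_1 ≅ Z^2,  H_2 ≅ Z.

Take the total order a < b < c < d < e < f < g < h < i on the vertex set. Then K (dimension 2) consists of the simplices:

  0-simplices (9): a, b, c, d, e, f, g, h, i
  1-simplices (27): ab, ac, ad, af, ag, ai, bd, be, bf, bg, bh, cd, ce, cf, cg, ch, de, dh, di, ef, eg, ei, fh, fi, gh, gi, hi
  2-simplices (18): abd, abf, acd, acg, afi, agi, bde, beg, bfh, bgh, cdh, cef, ceg, cfh, dei, dhi, efi, ghi

giving chain groups C_0 ≅ Z^9, C_1 ≅ Z^27, C_2 ≅ Z^18.

Boundary ∂_1: C_1 → C_0 maps an edge to its endpoints' difference, ∂[p,q] = q − p. For instance
  ∂cg = g − c.
The 9×27 boundary matrix has rank 8 and Smith normal form diag(1,1,1,1,1,1,1,1).

∂_2: C_2 → C_1 sends each 2-simplex [p,q,r] to [q,r] − [p,r] + [p,q]. For instance
  ∂agi = gi − ai + ag,
  ∂cfh = fh − ch + cf.
As a 27×18 matrix over Z this has rank 17, with invariant factors (1,1,1,1,1,1,1,1,1,1,1,1,1,1,1,1,1).

Reading off H_k = ker ∂_k / im ∂_{k+1}:

  H_0: rank C_0 − rank ∂_1 = 9 − 8 = 1, and the invariant factors of ∂_1 are all 1, so H_0 ≅ Z.
  H_1: rank ker ∂_1 − rank ∂_2 = (27 − 8) − 17 = 2, and the invariant factors of ∂_2 are all 1, so H_1 ≅ Z^2.
  H_2: rank ker ∂_2 − rank ∂_3 = (18 − 17) − 0 = 1, and there is no ∂_3, so H_2 ≅ Z.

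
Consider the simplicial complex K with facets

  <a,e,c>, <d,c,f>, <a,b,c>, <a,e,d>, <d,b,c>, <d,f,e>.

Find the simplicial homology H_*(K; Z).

K has 6 vertices, 12 edges, 6 triangles.
rank ∂_0 = 0, rank ∂_1 = 5 ⇒ b_0 = 6 − 0 − 5 = 1; all invariant factors of ∂_1 are 1 so no torsion. So H_0 ≅ Z.
rank ∂_1 = 5, rank ∂_2 = 6 ⇒ b_1 = 12 − 5 − 6 = 1; all invariant factors of ∂_2 are 1 so no torsion. So H_1 ≅ Z.
rank ∂_2 = 6, rank ∂_3 = 0 ⇒ b_2 = 6 − 6 − 0 = 0. So H_2 ≅ 0.

H_0 ≅ Z,  H_1 ≅ Z,  H_2 = 0.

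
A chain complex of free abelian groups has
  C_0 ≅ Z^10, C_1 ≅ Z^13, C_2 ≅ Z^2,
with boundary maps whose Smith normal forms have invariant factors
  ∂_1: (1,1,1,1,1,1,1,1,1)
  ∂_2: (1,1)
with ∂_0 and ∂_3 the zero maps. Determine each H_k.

H_0: b_0 = 10 − 0 − 9 = 1; torsion from ∂_1 factors > 1: none. So H_0 = Z.
H_1: b_1 = 13 − 9 − 2 = 2; torsion from ∂_2 factors > 1: none. So H_1 = Z^2.
H_2: b_2 = 2 − 2 − 0 = 0; torsion from ∂_3 factors > 1: none. So H_2 = 0.

H_0 = Z,  H_1 = Z^2,  H_2 = 0.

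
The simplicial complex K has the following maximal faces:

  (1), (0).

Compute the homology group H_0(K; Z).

H_0 = Z^2.

Fix the vertex order 0 < 1 and write every simplex with vertices in increasing order. Then dim K = 0 and the simplices of K are:

  0-simplices (2): [0], [1]

so the chain groups are C_0 ≅ Z^2.

Computing H_k = (kernel of ∂_k) / (image of ∂_{k+1}):

  H_0: rank C_0 − rank ∂_1 = 2 − 0 = 2, and there is no ∂_1, so H_0 = Z^2.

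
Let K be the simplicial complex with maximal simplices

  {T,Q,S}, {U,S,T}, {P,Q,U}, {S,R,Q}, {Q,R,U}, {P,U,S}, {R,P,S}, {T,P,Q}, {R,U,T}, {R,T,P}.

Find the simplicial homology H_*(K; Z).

H_0 ≅ Z,  H_1 ≅ Z/2,  H_2 = 0.

We work with the vertex ordering P < Q < R < S < T < U. The simplices of K, each written with vertices in increasing order, are:

  0-simplices (6): P, Q, R, S, T, U
  1-simplices (15): PQ, PR, PS, PT, PU, QR, QS, QT, QU, RS, RT, RU, ST, SU, TU
  2-simplices (10): PQT, PQU, PRS, PRT, PSU, QRS, QRU, QST, RTU, STU

so the chain groups are C_0 ≅ Z^6, C_1 ≅ Z^15, C_2 ≅ Z^10.

∂_1: C_1 → C_0 maps an edge to its endpoints' difference, ∂[p,q] = q − p.
The 6×15 boundary matrix has rank 5 and Smith normal form diag(1,1,1,1,1).

The boundary map ∂_2: C_2 → C_1 acts by ∂[p,q,r] = [q,r] − [p,r] + [p,q]. For instance
  ∂PQU = QU − PU + PQ,
  ∂QST = ST − QT + QS.
As a 15×10 matrix over Z this has rank 10, with invariant factors (1,1,1,1,1,1,1,1,1,2).

From H_k ≅ ker(∂_k) / im(∂_{k+1}) we obtain:

  H_0: rank C_0 − rank ∂_1 = 6 − 5 = 1, and the invariant factors of ∂_1 are all 1, so H_0 = Z.
  H_1: rank ker ∂_1 − rank ∂_2 = (15 − 5) − 10 = 0, and ∂_2 has invariant factor 2 > 1, so H_1 = Z/2.
  H_2: rank ker ∂_2 − rank ∂_3 = (10 − 10) − 0 = 0, and there is no ∂_3, so H_2 = 0.

As a check, the Euler characteristic is 6 − 15 + 10 = 1, which agrees with 1 − 0 + 0 = 1.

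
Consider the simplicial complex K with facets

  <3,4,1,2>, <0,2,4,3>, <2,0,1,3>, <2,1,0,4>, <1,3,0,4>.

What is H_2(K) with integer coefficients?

H_2 = 0.

K has 5 vertices, 10 edges, 10 triangles, 5 3-simplices.
rank ∂_2 = 6, rank ∂_3 = 4 ⇒ b_2 = 10 − 6 − 4 = 0; all invariant factors of ∂_3 are 1 so no torsion. So H_2 ≅ 0.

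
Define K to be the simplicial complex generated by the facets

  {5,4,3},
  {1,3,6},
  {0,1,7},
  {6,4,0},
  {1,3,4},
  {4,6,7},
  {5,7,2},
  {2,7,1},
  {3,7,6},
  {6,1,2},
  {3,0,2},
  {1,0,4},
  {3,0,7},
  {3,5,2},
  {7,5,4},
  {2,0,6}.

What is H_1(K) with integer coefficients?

H_1 = Z^2.

K has 8 vertices, 24 edges, 16 triangles.
rank ∂_1 = 7, rank ∂_2 = 15 ⇒ b_1 = 24 − 7 − 15 = 2; all invariant factors of ∂_2 are 1 so no torsion. So H_1 ≅ Z^2.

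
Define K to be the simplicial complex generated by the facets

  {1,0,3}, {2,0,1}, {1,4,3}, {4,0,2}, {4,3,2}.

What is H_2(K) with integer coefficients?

K has 5 vertices, 10 edges, 5 triangles.
rank ∂_2 = 5, rank ∂_3 = 0 ⇒ b_2 = 5 − 5 − 0 = 0. So H_2 ≅ 0.

H_2 = 0.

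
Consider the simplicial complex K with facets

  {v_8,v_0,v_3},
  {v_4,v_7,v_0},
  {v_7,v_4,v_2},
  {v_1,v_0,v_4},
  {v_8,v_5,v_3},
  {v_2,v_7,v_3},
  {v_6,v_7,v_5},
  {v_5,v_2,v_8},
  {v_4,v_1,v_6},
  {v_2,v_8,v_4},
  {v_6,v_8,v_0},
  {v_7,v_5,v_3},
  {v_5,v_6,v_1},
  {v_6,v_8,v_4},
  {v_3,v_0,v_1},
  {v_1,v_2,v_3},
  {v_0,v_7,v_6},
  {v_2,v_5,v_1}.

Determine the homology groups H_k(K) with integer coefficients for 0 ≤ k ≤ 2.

H_0 ≅ Z,  H_1 ≅ Z × Z/2,  H_2 = 0.

We work with the vertex ordering v_0 < v_1 < v_2 < v_3 < v_4 < v_5 < v_6 < v_7 < v_8. The simplices of K, each written with vertices in increasing order, are:

  0-simplices (9): [v_0], [v_1], [v_2], [v_3], [v_4], [v_5], [v_6], [v_7], [v_8]
  1-simplices (27): (27 of them)
  2-simplices (18): (18 of them)

so the chain groups are C_0 ≅ Z^9, C_1 ≅ Z^27, C_2 ≅ Z^18.

Boundary ∂_1: C_1 → C_0 sends each edge [p,q] (with p < q) to q − p.
As a 9×27 matrix over Z this has rank 8, with invariant factors (1,1,1,1,1,1,1,1).

∂_2: C_2 → C_1 sends each 2-simplex [p,q,r] to [q,r] − [p,r] + [p,q]. For instance
  ∂[v_2,v_5,v_8] = [v_5,v_8] − [v_2,v_8] + [v_2,v_5],
  ∂[v_0,v_6,v_8] = [v_6,v_8] − [v_0,v_8] + [v_0,v_6].
The 27×18 boundary matrix has rank 18 and Smith normal form diag(1,1,1,1,1,1,1,1,1,1,1,1,1,1,1,1,1,2).

From H_k ≅ ker(∂_k) / im(∂_{k+1}) we obtain:

  H_0: rank C_0 − rank ∂_1 = 9 − 8 = 1, and the invariant factors of ∂_1 are all 1, so H_0 = Z.
  H_1: rank ker ∂_1 − rank ∂_2 = (27 − 8) − 18 = 1, and ∂_2 has invariant factor 2 > 1, so H_1 = Z × Z/2.
  H_2: rank ker ∂_2 − rank ∂_3 = (18 − 18) − 0 = 0, and there is no ∂_3, so H_2 = 0.

(K is a triangulation of the Klein bottle.)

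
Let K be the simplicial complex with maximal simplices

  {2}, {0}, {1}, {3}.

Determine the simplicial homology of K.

H_0 = Z^4.

Fix the vertex order 0 < 1 < 2 < 3 and write every simplex with vertices in increasing order. Then dim K = 0 and the simplices of K are:

  0-simplices (4): [0], [1], [2], [3]

Hence C_0 ≅ Z^4.

Now H_k = ker ∂_k / im ∂_{k+1}, so:

  H_0: rank C_0 − rank ∂_1 = 4 − 0 = 4, and there is no ∂_1, so H_0 ≅ Z^4.

(K is a triangulation of a set of 4 points.)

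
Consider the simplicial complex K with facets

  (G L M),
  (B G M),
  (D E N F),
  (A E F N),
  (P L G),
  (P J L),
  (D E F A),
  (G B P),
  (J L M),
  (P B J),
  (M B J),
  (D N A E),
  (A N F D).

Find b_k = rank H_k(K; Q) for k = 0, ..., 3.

b_0 = 2, b_1 = 0, b_2 = 1, b_3 = 1.

K has 11 vertices, 22 edges, 18 triangles, 5 3-simplices.
rank ∂_0 = 0, rank ∂_1 = 9 ⇒ b_0 = 11 − 0 − 9 = 2; all invariant factors of ∂_1 are 1 so no torsion. So H_0 ≅ Z^2.
rank ∂_1 = 9, rank ∂_2 = 13 ⇒ b_1 = 22 − 9 − 13 = 0; all invariant factors of ∂_2 are 1 so no torsion. So H_1 ≅ 0.
rank ∂_2 = 13, rank ∂_3 = 4 ⇒ b_2 = 18 − 13 − 4 = 1; all invariant factors of ∂_3 are 1 so no torsion. So H_2 ≅ Z.
rank ∂_3 = 4, rank ∂_4 = 0 ⇒ b_3 = 5 − 4 − 0 = 1. So H_3 ≅ Z.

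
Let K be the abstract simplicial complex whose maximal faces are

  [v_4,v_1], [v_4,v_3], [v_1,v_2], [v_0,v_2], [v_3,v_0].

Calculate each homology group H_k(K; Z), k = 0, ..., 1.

H_0 ≅ Z,  H_1 ≅ Z.

Take the total order v_0 < v_1 < v_2 < v_3 < v_4 on the vertex set. Then K (dimension 1) consists of the simplices:

  0-simplices (5): [v_0], [v_1], [v_2], [v_3], [v_4]
  1-simplices (5): [v_0,v_2], [v_0,v_3], [v_1,v_2], [v_1,v_4], [v_3,v_4]

Hence C_0 ≅ Z^5, C_1 ≅ Z^5.

∂_1: C_1 → C_0 is given by ∂[p,q] = [q] − [p].
As a 5×5 matrix over Z this has rank 4, with invariant factors (1,1,1,1).

Computing H_k = (kernel of ∂_k) / (image of ∂_{k+1}):

  H_0: rank C_0 − rank ∂_1 = 5 − 4 = 1, and the invariant factors of ∂_1 are all 1, so H_0 = Z.
  H_1: rank ker ∂_1 − rank ∂_2 = (5 − 4) − 0 = 1, and there is no ∂_2, so H_1 = Z.

(K is a triangulation of the circle S^1.)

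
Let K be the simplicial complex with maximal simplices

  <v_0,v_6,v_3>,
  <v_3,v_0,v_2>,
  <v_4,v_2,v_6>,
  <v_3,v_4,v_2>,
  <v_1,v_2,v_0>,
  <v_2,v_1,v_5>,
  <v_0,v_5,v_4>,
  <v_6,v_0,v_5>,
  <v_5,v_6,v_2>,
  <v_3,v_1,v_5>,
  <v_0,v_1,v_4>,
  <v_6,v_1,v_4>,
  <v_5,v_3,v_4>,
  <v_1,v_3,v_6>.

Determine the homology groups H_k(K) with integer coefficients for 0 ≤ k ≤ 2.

Take the total order v_0 < v_1 < v_2 < v_3 < v_4 < v_5 < v_6 on the vertex set. Then K (dimension 2) consists of the simplices:

  0-simplices (7): [v_0], [v_1], [v_2], [v_3], [v_4], [v_5], [v_6]
  1-simplices (21): (21 of them)
  2-simplices (14): (14 of them)

so the chain groups are C_0 ≅ Z^7, C_1 ≅ Z^21, C_2 ≅ Z^14.

Boundary ∂_1: C_1 → C_0 sends each edge [p,q] (with p < q) to q − p. For instance
  ∂[v_2,v_5] = [v_5] − [v_2].
The resulting 7×21 matrix has rank 6, and its Smith normal form has invariant factors (1,1,1,1,1,1).

∂_2: C_2 → C_1 sends each 2-simplex [p,q,r] to [q,r] − [p,r] + [p,q]. For instance
  ∂[v_0,v_3,v_6] = [v_3,v_6] − [v_0,v_6] + [v_0,v_3],
  ∂[v_2,v_4,v_6] = [v_4,v_6] − [v_2,v_6] + [v_2,v_4].
This gives a 21×14 integer matrix of rank 13; reducing to Smith normal form yields diagonal entries (1,1,1,1,1,1,1,1,1,1,1,1,1).

Reading off H_k = ker ∂_k / im ∂_{k+1}:

  H_0: rank C_0 − rank ∂_1 = 7 − 6 = 1, and the invariant factors of ∂_1 are all 1, so H_0 ≅ Z.
  H_1: rank ker ∂_1 − rank ∂_2 = (21 − 6) − 13 = 2, and the invariant factors of ∂_2 are all 1, so H_1 ≅ Z^2.
  H_2: rank ker ∂_2 − rank ∂_3 = (14 − 13) − 0 = 1, and there is no ∂_3, so H_2 ≅ Z.

H_0 = Z,  H_1 = Z^2,  H_2 = Z.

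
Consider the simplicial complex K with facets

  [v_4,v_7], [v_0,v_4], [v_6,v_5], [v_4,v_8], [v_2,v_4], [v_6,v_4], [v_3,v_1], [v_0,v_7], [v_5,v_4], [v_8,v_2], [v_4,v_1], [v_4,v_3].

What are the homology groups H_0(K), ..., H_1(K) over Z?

H_0 = Z,  H_1 = Z^4.

Order the vertices as v_0 < v_1 < v_2 < v_3 < v_4 < v_5 < v_6 < v_7 < v_8. Listing each simplex with vertices in this order, K has dimension 1 with simplices:

  0-simplices (9): [v_0], [v_1], [v_2], [v_3], [v_4], [v_5], [v_6], [v_7], [v_8]
  1-simplices (12): [v_0,v_4], [v_0,v_7], [v_1,v_3], [v_1,v_4], [v_2,v_4], [v_2,v_8], [v_3,v_4], [v_4,v_5], [v_4,v_6], [v_4,v_7], [v_4,v_8], [v_5,v_6]

so the chain groups are C_0 ≅ Z^9, C_1 ≅ Z^12.

Boundary ∂_1: C_1 → C_0 is given by ∂[p,q] = [q] − [p].
As a 9×12 matrix over Z this has rank 8, with invariant factors (1,1,1,1,1,1,1,1).

Reading off H_k = ker ∂_k / im ∂_{k+1}:

  H_0: rank C_0 − rank ∂_1 = 9 − 8 = 1, and the invariant factors of ∂_1 are all 1, so H_0 = Z.
  H_1: rank ker ∂_1 − rank ∂_2 = (12 − 8) − 0 = 4, and there is no ∂_2, so H_1 = Z^4.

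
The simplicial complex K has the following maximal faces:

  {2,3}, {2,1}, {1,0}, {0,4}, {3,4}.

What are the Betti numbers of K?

b_0 = 1, b_1 = 1.

Order the vertices as 0 < 1 < 2 < 3 < 4. Listing each simplex with vertices in this order, K has dimension 1 with simplices:

  0-simplices (5): [0], [1], [2], [3], [4]
  1-simplices (5): [0,1], [0,4], [1,2], [2,3], [3,4]

giving chain groups C_0 ≅ Z^5, C_1 ≅ Z^5.

The boundary map ∂_1: C_1 → C_0 sends each edge [p,q] (with p < q) to q − p.
This gives a 5×5 integer matrix of rank 4; reducing to Smith normal form yields diagonal entries (1,1,1,1).

Now H_k = ker ∂_k / im ∂_{k+1}, so:

  H_0: rank C_0 − rank ∂_1 = 5 − 4 = 1, and the invariant factors of ∂_1 are all 1, so H_0 = Z.
  H_1: rank ker ∂_1 − rank ∂_2 = (5 − 4) − 0 = 1, and there is no ∂_2, so H_1 = Z.

Hence the Betti numbers are b_0 = 1, b_1 = 1.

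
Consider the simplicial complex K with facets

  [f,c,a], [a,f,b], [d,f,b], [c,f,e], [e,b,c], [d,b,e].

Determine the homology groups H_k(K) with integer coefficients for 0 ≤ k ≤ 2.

Fix the vertex order a < b < c < d < e < f and write every simplex with vertices in increasing order. Then dim K = 2 and the simplices of K are:

  0-simplices (6): a, b, c, d, e, f
  1-simplices (12): ab, ac, af, bc, bd, be, bf, ce, cf, de, df, ef
  2-simplices (6): abf, acf, bce, bde, bdf, cef

giving chain groups C_0 ≅ Z^6, C_1 ≅ Z^12, C_2 ≅ Z^6.

The boundary map ∂_1: C_1 → C_0 sends each edge [p,q] (with p < q) to q − p. For instance
  ∂cf = f − c.
The resulting 6×12 matrix has rank 5, and its Smith normal form has invariant factors (1,1,1,1,1).

Boundary ∂_2: C_2 → C_1 maps a triangle to the signed sum of its edges. For instance
  ∂cef = ef − cf + ce,
  ∂acf = cf − af + ac.
The resulting 12×6 matrix has rank 6, and its Smith normal form has invariant factors (1,1,1,1,1,1).

Now H_k = ker ∂_k / im ∂_{k+1}, so:

  H_0: rank C_0 − rank ∂_1 = 6 − 5 = 1, and the invariant factors of ∂_1 are all 1, so H_0 ≅ Z.
  H_1: rank ker ∂_1 − rank ∂_2 = (12 − 5) − 6 = 1, and the invariant factors of ∂_2 are all 1, so H_1 ≅ Z.
  H_2: rank ker ∂_2 − rank ∂_3 = (6 − 6) − 0 = 0, and there is no ∂_3, so H_2 ≅ 0.

H_0 ≅ Z,  H_1 ≅ Z,  H_2 = 0.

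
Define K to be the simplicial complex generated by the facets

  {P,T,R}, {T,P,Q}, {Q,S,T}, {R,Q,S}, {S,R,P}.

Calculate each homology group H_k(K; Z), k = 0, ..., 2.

H_0 ≅ Z,  H_1 ≅ Z,  H_2 = 0.

Fix the vertex order P < Q < R < S < T and write every simplex with vertices in increasing order. Then dim K = 2 and the simplices of K are:

  0-simplices (5): P, Q, R, S, T
  1-simplices (10): PQ, PR, PS, PT, QR, QS, QT, RS, RT, ST
  2-simplices (5): PQT, PRS, PRT, QRS, QST

Hence C_0 ≅ Z^5, C_1 ≅ Z^10, C_2 ≅ Z^5.

∂_1: C_1 → C_0 maps an edge to its endpoints' difference, ∂[p,q] = q − p.
The resulting 5×10 matrix has rank 4, and its Smith normal form has invariant factors (1,1,1,1).

∂_2: C_2 → C_1 maps a triangle to the signed sum of its edges. For instance
  ∂PQT = QT − PT + PQ,
  ∂QST = ST − QT + QS.
The 10×5 boundary matrix has rank 5 and Smith normal form diag(1,1,1,1,1).

Computing H_k = (kernel of ∂_k) / (image of ∂_{k+1}):

  H_0: rank C_0 − rank ∂_1 = 5 − 4 = 1, and the invariant factors of ∂_1 are all 1, so H_0 = Z.
  H_1: rank ker ∂_1 − rank ∂_2 = (10 − 4) − 5 = 1, and the invariant factors of ∂_2 are all 1, so H_1 = Z.
  H_2: rank ker ∂_2 − rank ∂_3 = (5 − 5) − 0 = 0, and there is no ∂_3, so H_2 = 0.

As a check, the Euler characteristic is 5 − 10 + 5 = 0, which agrees with 1 − 1 + 0 = 0.
(K is a triangulation of the Möbius band.)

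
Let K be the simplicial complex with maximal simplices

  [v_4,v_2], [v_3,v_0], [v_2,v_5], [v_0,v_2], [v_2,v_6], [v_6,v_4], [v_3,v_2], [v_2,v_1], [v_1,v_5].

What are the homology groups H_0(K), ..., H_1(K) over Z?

Order the vertices as v_0 < v_1 < v_2 < v_3 < v_4 < v_5 < v_6. Listing each simplex with vertices in this order, K has dimension 1 with simplices:

  0-simplices (7): [v_0], [v_1], [v_2], [v_3], [v_4], [v_5], [v_6]
  1-simplices (9): [v_0,v_2], [v_0,v_3], [v_1,v_2], [v_1,v_5], [v_2,v_3], [v_2,v_4], [v_2,v_5], [v_2,v_6], [v_4,v_6]

giving chain groups C_0 ≅ Z^7, C_1 ≅ Z^9.

Boundary ∂_1: C_1 → C_0 sends each edge [p,q] (with p < q) to q − p. For instance
  ∂[v_2,v_3] = [v_3] − [v_2].
As a 7×9 matrix over Z this has rank 6, with invariant factors (1,1,1,1,1,1).

From H_k ≅ ker(∂_k) / im(∂_{k+1}) we obtain:

  H_0: rank C_0 − rank ∂_1 = 7 − 6 = 1, and the invariant factors of ∂_1 are all 1, so H_0 ≅ Z.
  H_1: rank ker ∂_1 − rank ∂_2 = (9 − 6) − 0 = 3, and there is no ∂_2, so H_1 ≅ Z^3.

H_0 ≅ Z,  H_1 ≅ Z^3.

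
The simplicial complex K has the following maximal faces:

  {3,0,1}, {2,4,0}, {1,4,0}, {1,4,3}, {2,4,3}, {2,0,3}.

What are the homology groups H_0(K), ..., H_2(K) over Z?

Fix the vertex order 0 < 1 < 2 < 3 < 4 and write every simplex with vertices in increasing order. Then dim K = 2 and the simplices of K are:

  0-simplices (5): [0], [1], [2], [3], [4]
  1-simplices (9): [0,1], [0,2], [0,3], [0,4], [1,3], [1,4], [2,3], [2,4], [3,4]
  2-simplices (6): [0,1,3], [0,1,4], [0,2,3], [0,2,4], [1,3,4], [2,3,4]

giving chain groups C_0 ≅ Z^5, C_1 ≅ Z^9, C_2 ≅ Z^6.

∂_1: C_1 → C_0 maps an edge to its endpoints' difference, ∂[p,q] = q − p.
The resulting 5×9 matrix has rank 4, and its Smith normal form has invariant factors (1,1,1,1).

Boundary ∂_2: C_2 → C_1 maps a triangle to the signed sum of its edges. For instance
  ∂[0,2,4] = [2,4] − [0,4] + [0,2],
  ∂[1,3,4] = [3,4] − [1,4] + [1,3].
The 9×6 boundary matrix has rank 5 and Smith normal form diag(1,1,1,1,1).

From H_k ≅ ker(∂_k) / im(∂_{k+1}) we obtain:

  H_0: rank C_0 − rank ∂_1 = 5 − 4 = 1, and the invariant factors of ∂_1 are all 1, so H_0 = Z.
  H_1: rank ker ∂_1 − rank ∂_2 = (9 − 4) − 5 = 0, and the invariant factors of ∂_2 are all 1, so H_1 = 0.
  H_2: rank ker ∂_2 − rank ∂_3 = (6 − 5) − 0 = 1, and there is no ∂_3, so H_2 = Z.

As a check, the Euler characteristic is 5 − 9 + 6 = 2, which agrees with 1 − 0 + 1 = 2.

H_0 ≅ Z,  H_1 = 0,  H_2 ≅ Z.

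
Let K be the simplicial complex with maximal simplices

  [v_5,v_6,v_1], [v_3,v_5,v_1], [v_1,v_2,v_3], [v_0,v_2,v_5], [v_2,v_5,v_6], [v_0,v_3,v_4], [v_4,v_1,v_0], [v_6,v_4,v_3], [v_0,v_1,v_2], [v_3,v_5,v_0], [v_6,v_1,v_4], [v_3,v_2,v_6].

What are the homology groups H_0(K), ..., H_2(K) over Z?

H_0 ≅ Z,  H_1 ≅ Z/2,  H_2 = 0.

We work with the vertex ordering v_0 < v_1 < v_2 < v_3 < v_4 < v_5 < v_6. The simplices of K, each written with vertices in increasing order, are:

  0-simplices (7): [v_0], [v_1], [v_2], [v_3], [v_4], [v_5], [v_6]
  1-simplices (18): (18 of them)
  2-simplices (12): (12 of them)

giving chain groups C_0 ≅ Z^7, C_1 ≅ Z^18, C_2 ≅ Z^12.

Boundary ∂_1: C_1 → C_0 is given by ∂[p,q] = [q] − [p].
The resulting 7×18 matrix has rank 6, and its Smith normal form has invariant factors (1,1,1,1,1,1).

The boundary map ∂_2: C_2 → C_1 maps a triangle to the signed sum of its edges. For instance
  ∂[v_2,v_5,v_6] = [v_5,v_6] − [v_2,v_6] + [v_2,v_5],
  ∂[v_1,v_3,v_5] = [v_3,v_5] − [v_1,v_5] + [v_1,v_3].
The 18×12 boundary matrix has rank 12 and Smith normal form diag(1,1,1,1,1,1,1,1,1,1,1,2).

Reading off H_k = ker ∂_k / im ∂_{k+1}:

  H_0: rank C_0 − rank ∂_1 = 7 − 6 = 1, and the invariant factors of ∂_1 are all 1, so H_0 ≅ Z.
  H_1: rank ker ∂_1 − rank ∂_2 = (18 − 6) − 12 = 0, and ∂_2 has invariant factor 2 > 1, so H_1 ≅ Z/2.
  H_2: rank ker ∂_2 − rank ∂_3 = (12 − 12) − 0 = 0, and there is no ∂_3, so H_2 ≅ 0.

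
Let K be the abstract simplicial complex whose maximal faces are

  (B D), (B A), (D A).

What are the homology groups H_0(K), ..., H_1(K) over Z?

H_0 ≅ Z,  H_1 ≅ Z.

K has 3 vertices, 3 edges.
rank ∂_0 = 0, rank ∂_1 = 2 ⇒ b_0 = 3 − 0 − 2 = 1; all invariant factors of ∂_1 are 1 so no torsion. So H_0 = Z.
rank ∂_1 = 2, rank ∂_2 = 0 ⇒ b_1 = 3 − 2 − 0 = 1. So H_1 = Z.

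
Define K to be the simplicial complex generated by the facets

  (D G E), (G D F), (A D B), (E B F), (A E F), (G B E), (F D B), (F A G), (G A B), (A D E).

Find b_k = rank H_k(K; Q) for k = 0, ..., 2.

Fix the vertex order A < B < D < E < F < G and write every simplex with vertices in increasing order. Then dim K = 2 and the simplices of K are:

  0-simplices (6): A, B, D, E, F, G
  1-simplices (15): AB, AD, AE, AF, AG, BD, BE, BF, BG, DE, DF, DG, EF, EG, FG
  2-simplices (10): ABD, ABG, ADE, AEF, AFG, BDF, BEF, BEG, DEG, DFG

giving chain groups C_0 ≅ Z^6, C_1 ≅ Z^15, C_2 ≅ Z^10.

∂_1: C_1 → C_0 is given by ∂[p,q] = [q] − [p].
As a 6×15 matrix over Z this has rank 5, with invariant factors (1,1,1,1,1).

∂_2: C_2 → C_1 maps a triangle to the signed sum of its edges. For instance
  ∂DFG = FG − DG + DF,
  ∂AFG = FG − AG + AF.
As a 15×10 matrix over Z this has rank 10, with invariant factors (1,1,1,1,1,1,1,1,1,2).

From H_k ≅ ker(∂_k) / im(∂_{k+1}) we obtain:

  H_0: rank C_0 − rank ∂_1 = 6 − 5 = 1, and the invariant factors of ∂_1 are all 1, so H_0 = Z.
  H_1: rank ker ∂_1 − rank ∂_2 = (15 − 5) − 10 = 0, and ∂_2 has invariant factor 2 > 1, so H_1 = Z_2.
  H_2: rank ker ∂_2 − rank ∂_3 = (10 − 10) − 0 = 0, and there is no ∂_3, so H_2 = 0.

As a check, the Euler characteristic is 6 − 15 + 10 = 1, which agrees with 1 − 0 + 0 = 1.

Hence the Betti numbers are b_0 = 1, b_1 = 0, b_2 = 0.

b_0 = 1, b_1 = 0, b_2 = 0.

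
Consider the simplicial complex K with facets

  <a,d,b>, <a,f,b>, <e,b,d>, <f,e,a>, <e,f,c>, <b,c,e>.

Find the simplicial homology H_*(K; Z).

H_0 ≅ Z,  H_1 ≅ Z,  H_2 = 0.

Take the total order a < b < c < d < e < f on the vertex set. Then K (dimension 2) consists of the simplices:

  0-simplices (6): a, b, c, d, e, f
  1-simplices (12): ab, ad, ae, af, bc, bd, be, bf, ce, cf, de, ef
  2-simplices (6): abd, abf, aef, bce, bde, cef

so the chain groups are C_0 ≅ Z^6, C_1 ≅ Z^12, C_2 ≅ Z^6.

Boundary ∂_1: C_1 → C_0 is given by ∂[p,q] = [q] − [p].
This gives a 6×12 integer matrix of rank 5; reducing to Smith normal form yields diagonal entries (1,1,1,1,1).

∂_2: C_2 → C_1 acts by ∂[p,q,r] = [q,r] − [p,r] + [p,q]. For instance
  ∂bce = ce − be + bc,
  ∂cef = ef − cf + ce.
The 12×6 boundary matrix has rank 6 and Smith normal form diag(1,1,1,1,1,1).

From H_k ≅ ker(∂_k) / im(∂_{k+1}) we obtain:

  H_0: rank C_0 − rank ∂_1 = 6 − 5 = 1, and the invariant factors of ∂_1 are all 1, so H_0 = Z.
  H_1: rank ker ∂_1 − rank ∂_2 = (12 − 5) − 6 = 1, and the invariant factors of ∂_2 are all 1, so H_1 = Z.
  H_2: rank ker ∂_2 − rank ∂_3 = (6 − 6) − 0 = 0, and there is no ∂_3, so H_2 = 0.

As a check, the Euler characteristic is 6 − 12 + 6 = 0, which agrees with 1 − 1 + 0 = 0.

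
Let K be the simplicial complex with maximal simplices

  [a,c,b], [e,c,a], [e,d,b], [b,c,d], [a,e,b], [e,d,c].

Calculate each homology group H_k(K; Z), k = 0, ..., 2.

K has 5 vertices, 9 edges, 6 triangles.
rank ∂_0 = 0, rank ∂_1 = 4 ⇒ b_0 = 5 − 0 − 4 = 1; all invariant factors of ∂_1 are 1 so no torsion. So H_0 = Z.
rank ∂_1 = 4, rank ∂_2 = 5 ⇒ b_1 = 9 − 4 − 5 = 0; all invariant factors of ∂_2 are 1 so no torsion. So H_1 = 0.
rank ∂_2 = 5, rank ∂_3 = 0 ⇒ b_2 = 6 − 5 − 0 = 1. So H_2 = Z.

H_0 ≅ Z,  H_1 = 0,  H_2 ≅ Z.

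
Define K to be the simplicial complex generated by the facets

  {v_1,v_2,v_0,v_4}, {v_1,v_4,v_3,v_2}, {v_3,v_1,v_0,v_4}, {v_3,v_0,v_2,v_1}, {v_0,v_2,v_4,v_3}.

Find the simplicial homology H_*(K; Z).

We work with the vertex ordering v_0 < v_1 < v_2 < v_3 < v_4. The simplices of K, each written with vertices in increasing order, are:

  0-simplices (5): [v_0], [v_1], [v_2], [v_3], [v_4]
  1-simplices (10): [v_0,v_1], [v_0,v_2], [v_0,v_3], [v_0,v_4], [v_1,v_2], [v_1,v_3], [v_1,v_4], [v_2,v_3], [v_2,v_4], [v_3,v_4]
  2-simplices (10): [v_0,v_1,v_2], [v_0,v_1,v_3], [v_0,v_1,v_4], [v_0,v_2,v_3], [v_0,v_2,v_4], [v_0,v_3,v_4], [v_1,v_2,v_3], [v_1,v_2,v_4], [v_1,v_3,v_4], [v_2,v_3,v_4]
  3-simplices (5): [v_0,v_1,v_2,v_3], [v_0,v_1,v_2,v_4], [v_0,v_1,v_3,v_4], [v_0,v_2,v_3,v_4], [v_1,v_2,v_3,v_4]

giving chain groups C_0 ≅ Z^5, C_1 ≅ Z^10, C_2 ≅ Z^10, C_3 ≅ Z^5.

∂_1: C_1 → C_0 is given by ∂[p,q] = [q] − [p]. For instance
  ∂[v_2,v_4] = [v_4] − [v_2].
The 5×10 boundary matrix has rank 4 and Smith normal form diag(1,1,1,1).

The boundary map ∂_2: C_2 → C_1 sends each 2-simplex [p,q,r] to [q,r] − [p,r] + [p,q]. For instance
  ∂[v_0,v_3,v_4] = [v_3,v_4] − [v_0,v_4] + [v_0,v_3],
  ∂[v_0,v_2,v_3] = [v_2,v_3] − [v_0,v_3] + [v_0,v_2].
The 10×10 boundary matrix has rank 6 and Smith normal form diag(1,1,1,1,1,1).

∂_3: C_3 → C_2 sends each 3-simplex σ to the alternating sum Σ_i (−1)^i (σ with its i-th vertex removed). For instance
  ∂[v_1,v_2,v_3,v_4] = [v_2,v_3,v_4] − [v_1,v_3,v_4] + [v_1,v_2,v_4] − [v_1,v_2,v_3],
  ∂[v_0,v_1,v_2,v_3] = [v_1,v_2,v_3] − [v_0,v_2,v_3] + [v_0,v_1,v_3] − [v_0,v_1,v_2].
As a 10×5 matrix over Z this has rank 4, with invariant factors (1,1,1,1).

From H_k ≅ ker(∂_k) / im(∂_{k+1}) we obtain:

  H_0: rank C_0 − rank ∂_1 = 5 − 4 = 1, and the invariant factors of ∂_1 are all 1, so H_0 = Z.
  H_1: rank ker ∂_1 − rank ∂_2 = (10 − 4) − 6 = 0, and the invariant factors of ∂_2 are all 1, so H_1 = 0.
  H_2: rank ker ∂_2 − rank ∂_3 = (10 − 6) − 4 = 0, and the invariant factors of ∂_3 are all 1, so H_2 = 0.
  H_3: rank ker ∂_3 − rank ∂_4 = (5 − 4) − 0 = 1, and there is no ∂_4, so H_3 = Z.

H_0 = Z,  H_1 = 0,  H_2 = 0,  H_3 = Z.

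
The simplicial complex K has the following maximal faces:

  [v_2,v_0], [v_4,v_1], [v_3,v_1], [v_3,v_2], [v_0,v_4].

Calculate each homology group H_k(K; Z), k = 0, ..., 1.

Fix the vertex order v_0 < v_1 < v_2 < v_3 < v_4 and write every simplex with vertices in increasing order. Then dim K = 1 and the simplices of K are:

  0-simplices (5): [v_0], [v_1], [v_2], [v_3], [v_4]
  1-simplices (5): [v_0,v_2], [v_0,v_4], [v_1,v_3], [v_1,v_4], [v_2,v_3]

Hence C_0 ≅ Z^5, C_1 ≅ Z^5.

Boundary ∂_1: C_1 → C_0 maps an edge to its endpoints' difference, ∂[p,q] = q − p.
The resulting 5×5 matrix has rank 4, and its Smith normal form has invariant factors (1,1,1,1).

Computing H_k = (kernel of ∂_k) / (image of ∂_{k+1}):

  H_0: rank C_0 − rank ∂_1 = 5 − 4 = 1, and the invariant factors of ∂_1 are all 1, so H_0 = Z.
  H_1: rank ker ∂_1 − rank ∂_2 = (5 − 4) − 0 = 1, and there is no ∂_2, so H_1 = Z.

As a check, the Euler characteristic is 5 − 5 = 0, which agrees with 1 − 1 = 0.
(K is a triangulation of the circle S^1.)

H_0 ≅ Z,  H_1 ≅ Z.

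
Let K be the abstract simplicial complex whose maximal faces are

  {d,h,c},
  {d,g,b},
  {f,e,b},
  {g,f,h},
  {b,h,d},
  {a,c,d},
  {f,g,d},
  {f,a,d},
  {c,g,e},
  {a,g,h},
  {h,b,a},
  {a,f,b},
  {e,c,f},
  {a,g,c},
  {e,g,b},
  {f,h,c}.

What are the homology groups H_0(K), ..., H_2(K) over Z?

Fix the vertex order a < b < c < d < e < f < g < h and write every simplex with vertices in increasing order. Then dim K = 2 and the simplices of K are:

  0-simplices (8): a, b, c, d, e, f, g, h
  1-simplices (24): ab, ac, ad, af, ag, ah, bd, be, bf, bg, bh, cd, ce, cf, cg, ch, df, dg, dh, ef, eg, fg, fh, gh
  2-simplices (16): abf, abh, acd, acg, adf, agh, bdg, bdh, bef, beg, cdh, cef, ceg, cfh, dfg, fgh

giving chain groups C_0 ≅ Z^8, C_1 ≅ Z^24, C_2 ≅ Z^16.

Boundary ∂_1: C_1 → C_0 is given by ∂[p,q] = [q] − [p].
The resulting 8×24 matrix has rank 7, and its Smith normal form has invariant factors (1,1,1,1,1,1,1).

The boundary map ∂_2: C_2 → C_1 acts by ∂[p,q,r] = [q,r] − [p,r] + [p,q]. For instance
  ∂acd = cd − ad + ac,
  ∂abh = bh − ah + ab.
The resulting 24×16 matrix has rank 15, and its Smith normal form has invariant factors (1,1,1,1,1,1,1,1,1,1,1,1,1,1,1).

Now H_k = ker ∂_k / im ∂_{k+1}, so:

  H_0: rank C_0 − rank ∂_1 = 8 − 7 = 1, and the invariant factors of ∂_1 are all 1, so H_0 = Z.
  H_1: rank ker ∂_1 − rank ∂_2 = (24 − 7) − 15 = 2, and the invariant factors of ∂_2 are all 1, so H_1 = Z^2.
  H_2: rank ker ∂_2 − rank ∂_3 = (16 − 15) − 0 = 1, and there is no ∂_3, so H_2 = Z.

As a check, the Euler characteristic is 8 − 24 + 16 = 0, which agrees with 1 − 2 + 1 = 0.

H_0 ≅ Z,  H_1 ≅ Z^2,  H_2 ≅ Z.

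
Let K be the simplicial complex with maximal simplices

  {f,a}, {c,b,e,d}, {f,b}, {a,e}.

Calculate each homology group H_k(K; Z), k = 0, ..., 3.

Fix the vertex order a < b < c < d < e < f and write every simplex with vertices in increasing order. Then dim K = 3 and the simplices of K are:

  0-simplices (6): a, b, c, d, e, f
  1-simplices (9): ae, af, bc, bd, be, bf, cd, ce, de
  2-simplices (4): bcd, bce, bde, cde
  3-simplices (1): bcde

Hence C_0 ≅ Z^6, C_1 ≅ Z^9, C_2 ≅ Z^4, C_3 ≅ Z^1.

The boundary map ∂_1: C_1 → C_0 maps an edge to its endpoints' difference, ∂[p,q] = q − p.
The 6×9 boundary matrix has rank 5 and Smith normal form diag(1,1,1,1,1).

The boundary map ∂_2: C_2 → C_1 sends each 2-simplex [p,q,r] to [q,r] − [p,r] + [p,q]. For instance
  ∂bde = de − be + bd,
  ∂cde = de − ce + cd.
The 9×4 boundary matrix has rank 3 and Smith normal form diag(1,1,1).

∂_3: C_3 → C_2 sends each 3-simplex σ to the alternating sum Σ_i (−1)^i (σ with its i-th vertex removed). For instance
  ∂bcde = cde − bde + bce − bcd.
The resulting 4×1 matrix has rank 1, and its Smith normal form has invariant factors (1).

Computing H_k = (kernel of ∂_k) / (image of ∂_{k+1}):

  H_0: rank C_0 − rank ∂_1 = 6 − 5 = 1, and the invariant factors of ∂_1 are all 1, so H_0 = Z.
  H_1: rank ker ∂_1 − rank ∂_2 = (9 − 5) − 3 = 1, and the invariant factors of ∂_2 are all 1, so H_1 = Z.
  H_2: rank ker ∂_2 − rank ∂_3 = (4 − 3) − 1 = 0, and the invariant factors of ∂_3 are all 1, so H_2 = 0.
  H_3: rank ker ∂_3 − rank ∂_4 = (1 − 1) − 0 = 0, and there is no ∂_4, so H_3 = 0.

As a check, the Euler characteristic is 6 − 9 + 4 − 1 = 0, which agrees with 1 − 1 + 0 − 0 = 0.

H_0 = Z,  H_1 = Z,  H_2 = 0,  H_3 = 0.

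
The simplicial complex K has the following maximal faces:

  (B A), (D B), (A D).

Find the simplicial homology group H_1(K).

Order the vertices as A < B < D. Listing each simplex with vertices in this order, K has dimension 1 with simplices:

  0-simplices (3): A, B, D
  1-simplices (3): AB, AD, BD

Hence C_0 ≅ Z^3, C_1 ≅ Z^3.

∂_1: C_1 → C_0 sends each edge [p,q] (with p < q) to q − p.
The resulting 3×3 matrix has rank 2, and its Smith normal form has invariant factors (1,1).

Computing H_k = (kernel of ∂_k) / (image of ∂_{k+1}):

  H_1: rank ker ∂_1 − rank ∂_2 = (3 − 2) − 0 = 1, and there is no ∂_2, so H_1 ≅ Z.

H_1 ≅ Z.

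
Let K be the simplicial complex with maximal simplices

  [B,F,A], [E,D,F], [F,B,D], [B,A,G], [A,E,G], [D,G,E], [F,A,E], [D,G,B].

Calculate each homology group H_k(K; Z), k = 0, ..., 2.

K has 6 vertices, 12 edges, 8 triangles.
rank ∂_0 = 0, rank ∂_1 = 5 ⇒ b_0 = 6 − 0 − 5 = 1; all invariant factors of ∂_1 are 1 so no torsion. So H_0 ≅ Z.
rank ∂_1 = 5, rank ∂_2 = 7 ⇒ b_1 = 12 − 5 − 7 = 0; all invariant factors of ∂_2 are 1 so no torsion. So H_1 ≅ 0.
rank ∂_2 = 7, rank ∂_3 = 0 ⇒ b_2 = 8 − 7 − 0 = 1. So H_2 ≅ Z.

H_0 = Z,  H_1 = 0,  H_2 = Z.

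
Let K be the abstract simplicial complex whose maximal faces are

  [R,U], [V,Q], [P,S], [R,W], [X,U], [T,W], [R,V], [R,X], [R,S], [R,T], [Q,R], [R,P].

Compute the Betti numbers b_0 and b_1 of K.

b_0 = 1, b_1 = 4.

Take the total order P < Q < R < S < T < U < V < W < X on the vertex set. Then K (dimension 1) consists of the simplices:

  0-simplices (9): P, Q, R, S, T, U, V, W, X
  1-simplices (12): PR, PS, QR, QV, RS, RT, RU, RV, RW, RX, TW, UX

so the chain groups are C_0 ≅ Z^9, C_1 ≅ Z^12.

∂_1: C_1 → C_0 maps an edge to its endpoints' difference, ∂[p,q] = q − p.
As a 9×12 matrix over Z this has rank 8, with invariant factors (1,1,1,1,1,1,1,1).

From H_k ≅ ker(∂_k) / im(∂_{k+1}) we obtain:

  H_0: rank C_0 − rank ∂_1 = 9 − 8 = 1, and the invariant factors of ∂_1 are all 1, so H_0 = Z.
  H_1: rank ker ∂_1 − rank ∂_2 = (12 − 8) − 0 = 4, and there is no ∂_2, so H_1 = Z^4.

As a check, the Euler characteristic is 9 − 12 = -3, which agrees with 1 − 4 = -3.

Hence the Betti numbers are b_0 = 1, b_1 = 4.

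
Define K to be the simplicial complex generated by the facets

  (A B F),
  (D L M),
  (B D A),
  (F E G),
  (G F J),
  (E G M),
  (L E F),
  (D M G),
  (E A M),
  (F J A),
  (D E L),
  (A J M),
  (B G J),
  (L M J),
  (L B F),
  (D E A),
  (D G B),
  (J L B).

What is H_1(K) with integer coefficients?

H_1 ≅ Z ⊕ Z/2Z.

K has 9 vertices, 27 edges, 18 triangles.
rank ∂_1 = 8, rank ∂_2 = 18 ⇒ b_1 = 27 − 8 − 18 = 1; ∂_2 has invariant factor(s) [2] giving torsion. So H_1 ≅ Z ⊕ Z/2Z.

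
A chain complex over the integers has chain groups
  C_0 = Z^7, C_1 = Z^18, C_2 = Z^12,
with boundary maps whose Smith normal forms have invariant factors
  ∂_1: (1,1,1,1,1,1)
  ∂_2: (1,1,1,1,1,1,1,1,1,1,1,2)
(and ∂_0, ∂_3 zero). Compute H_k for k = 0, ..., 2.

H_0 = Z,  H_1 = Z/2,  H_2 = 0.

H_0: b_0 = 7 − 0 − 6 = 1; torsion from ∂_1 factors > 1: none. So H_0 = Z.
H_1: b_1 = 18 − 6 − 12 = 0; torsion from ∂_2 factors > 1: [2]. So H_1 = Z/2.
H_2: b_2 = 12 − 12 − 0 = 0; torsion from ∂_3 factors > 1: none. So H_2 = 0.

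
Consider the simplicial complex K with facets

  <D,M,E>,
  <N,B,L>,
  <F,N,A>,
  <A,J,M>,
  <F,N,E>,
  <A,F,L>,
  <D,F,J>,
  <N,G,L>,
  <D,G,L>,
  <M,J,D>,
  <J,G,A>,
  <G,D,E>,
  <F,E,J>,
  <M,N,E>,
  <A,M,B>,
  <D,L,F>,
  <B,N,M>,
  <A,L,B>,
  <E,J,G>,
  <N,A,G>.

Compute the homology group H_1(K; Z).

H_1 ≅ Z ⊕ Z/2Z.

Take the total order A < B < D < E < F < G < J < L < M < N on the vertex set. Then K (dimension 2) consists of the simplices:

  0-simplices (10): A, B, D, E, F, G, J, L, M, N
  1-simplices (30): AB, AF, AG, AJ, AL, AM, AN, BL, BM, BN, DE, DF, DG, DJ, DL, DM, EF, EG, EJ, EM, EN, FJ, FL, FN, GJ, GL, GN, JM, LN, MN
  2-simplices (20): ABL, ABM, AFL, AFN, AGJ, AGN, AJM, BLN, BMN, DEG, DEM, DFJ, DFL, DGL, DJM, EFJ, EFN, EGJ, EMN, GLN

giving chain groups C_0 ≅ Z^10, C_1 ≅ Z^30, C_2 ≅ Z^20.

The boundary map ∂_1: C_1 → C_0 is given by ∂[p,q] = [q] − [p]. For instance
  ∂AJ = J − A.
This gives a 10×30 integer matrix of rank 9; reducing to Smith normal form yields diagonal entries (1,1,1,1,1,1,1,1,1).

The boundary map ∂_2: C_2 → C_1 sends each 2-simplex [p,q,r] to [q,r] − [p,r] + [p,q]. For instance
  ∂DGL = GL − DL + DG,
  ∂EFJ = FJ − EJ + EF.
As a 30×20 matrix over Z this has rank 20, with invariant factors (1,1,1,1,1,1,1,1,1,1,1,1,1,1,1,1,1,1,1,2).

Computing H_k = (kernel of ∂_k) / (image of ∂_{k+1}):

  H_1: rank ker ∂_1 − rank ∂_2 = (30 − 9) − 20 = 1, and ∂_2 has invariant factor 2 > 1, so H_1 = Z ⊕ Z/2Z.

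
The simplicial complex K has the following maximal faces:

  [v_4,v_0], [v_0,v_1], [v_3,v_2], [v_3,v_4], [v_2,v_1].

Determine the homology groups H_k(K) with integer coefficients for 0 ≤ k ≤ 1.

Fix the vertex order v_0 < v_1 < v_2 < v_3 < v_4 and write every simplex with vertices in increasing order. Then dim K = 1 and the simplices of K are:

  0-simplices (5): [v_0], [v_1], [v_2], [v_3], [v_4]
  1-simplices (5): [v_0,v_1], [v_0,v_4], [v_1,v_2], [v_2,v_3], [v_3,v_4]

giving chain groups C_0 ≅ Z^5, C_1 ≅ Z^5.

Boundary ∂_1: C_1 → C_0 is given by ∂[p,q] = [q] − [p].
As a 5×5 matrix over Z this has rank 4, with invariant factors (1,1,1,1).

Computing H_k = (kernel of ∂_k) / (image of ∂_{k+1}):

  H_0: rank C_0 − rank ∂_1 = 5 − 4 = 1, and the invariant factors of ∂_1 are all 1, so H_0 = Z.
  H_1: rank ker ∂_1 − rank ∂_2 = (5 − 4) − 0 = 1, and there is no ∂_2, so H_1 = Z.

As a check, the Euler characteristic is 5 − 5 = 0, which agrees with 1 − 1 = 0.

H_0 = Z,  H_1 = Z.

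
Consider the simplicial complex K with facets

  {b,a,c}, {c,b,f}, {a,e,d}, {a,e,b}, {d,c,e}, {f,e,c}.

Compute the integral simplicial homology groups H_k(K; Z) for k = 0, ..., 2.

Fix the vertex order a < b < c < d < e < f and write every simplex with vertices in increasing order. Then dim K = 2 and the simplices of K are:

  0-simplices (6): a, b, c, d, e, f
  1-simplices (12): ab, ac, ad, ae, bc, be, bf, cd, ce, cf, de, ef
  2-simplices (6): abc, abe, ade, bcf, cde, cef

so the chain groups are C_0 ≅ Z^6, C_1 ≅ Z^12, C_2 ≅ Z^6.

∂_1: C_1 → C_0 is given by ∂[p,q] = [q] − [p]. For instance
  ∂ad = d − a.
The resulting 6×12 matrix has rank 5, and its Smith normal form has invariant factors (1,1,1,1,1).

The boundary map ∂_2: C_2 → C_1 maps a triangle to the signed sum of its edges. For instance
  ∂cde = de − ce + cd,
  ∂abc = bc − ac + ab.
The 12×6 boundary matrix has rank 6 and Smith normal form diag(1,1,1,1,1,1).

Computing H_k = (kernel of ∂_k) / (image of ∂_{k+1}):

  H_0: rank C_0 − rank ∂_1 = 6 − 5 = 1, and the invariant factors of ∂_1 are all 1, so H_0 = Z.
  H_1: rank ker ∂_1 − rank ∂_2 = (12 − 5) − 6 = 1, and the invariant factors of ∂_2 are all 1, so H_1 = Z.
  H_2: rank ker ∂_2 − rank ∂_3 = (6 − 6) − 0 = 0, and there is no ∂_3, so H_2 = 0.

H_0 ≅ Z,  H_1 ≅ Z,  H_2 = 0.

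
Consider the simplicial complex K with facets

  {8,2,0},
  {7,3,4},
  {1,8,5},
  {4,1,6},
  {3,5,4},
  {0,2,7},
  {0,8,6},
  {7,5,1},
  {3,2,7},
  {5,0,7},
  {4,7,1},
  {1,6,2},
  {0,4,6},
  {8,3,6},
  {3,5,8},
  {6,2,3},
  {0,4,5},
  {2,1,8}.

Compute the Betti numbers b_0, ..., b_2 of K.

K has 9 vertices, 27 edges, 18 triangles.
rank ∂_0 = 0, rank ∂_1 = 8 ⇒ b_0 = 9 − 0 − 8 = 1; all invariant factors of ∂_1 are 1 so no torsion. So H_0 = Z.
rank ∂_1 = 8, rank ∂_2 = 18 ⇒ b_1 = 27 − 8 − 18 = 1; ∂_2 has invariant factor(s) [2] giving torsion. So H_1 = Z ⊕ Z/2Z.
rank ∂_2 = 18, rank ∂_3 = 0 ⇒ b_2 = 18 − 18 − 0 = 0. So H_2 = 0.

b_0 = 1, b_1 = 1, b_2 = 0.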